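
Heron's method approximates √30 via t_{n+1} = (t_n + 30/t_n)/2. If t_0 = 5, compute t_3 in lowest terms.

116161/21208

t_1 = (5 + 30/5)/2 = 11/2.
t_2 = (11/2 + 30/(11/2))/2 = 241/44.
t_3 = (241/44 + 30/(241/44))/2 = 116161/21208.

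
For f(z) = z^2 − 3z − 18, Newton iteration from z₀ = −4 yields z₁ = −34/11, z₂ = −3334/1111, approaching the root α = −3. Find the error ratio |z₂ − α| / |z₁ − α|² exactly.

z₁ − α = −34/11 − (−3) = −34/11 + 3 = −1/11, so |z₁ − α| = 1/11.
z₂ − α = −3334/1111 − (−3) = −3334/1111 + 3 = −1/1111, so |z₂ − α| = 1/1111.
|z₁ − α|² = 1/121.
Ratio = (1/1111) / (1/121) = 11/101.

11/101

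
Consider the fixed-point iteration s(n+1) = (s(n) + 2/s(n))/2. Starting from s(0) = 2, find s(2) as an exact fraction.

s(1) = (2 + 2/2)/2 = 3/2.
s(2) = (3/2 + 2/(3/2))/2 = 17/12.

17/12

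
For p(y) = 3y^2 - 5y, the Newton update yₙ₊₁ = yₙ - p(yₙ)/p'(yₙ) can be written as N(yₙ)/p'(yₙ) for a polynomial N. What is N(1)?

3

p'(y) = 6y - 5.
N(y) = y·p'(y) - p(y) = y·(6y - 5) - (3y^2 - 5y) = 3y^2.
N(1) = 3.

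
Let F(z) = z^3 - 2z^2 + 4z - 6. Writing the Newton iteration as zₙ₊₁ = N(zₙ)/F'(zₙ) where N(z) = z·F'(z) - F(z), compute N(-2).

F'(z) = 3z^2 - 4z + 4.
N(z) = z·F'(z) - F(z) = z·(3z^2 - 4z + 4) - (z^3 - 2z^2 + 4z - 6) = 2z^3 - 2z^2 + 6.
N(-2) = -18.

-18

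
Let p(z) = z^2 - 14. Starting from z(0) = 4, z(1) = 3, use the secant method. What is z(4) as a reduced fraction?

4591/1227

p(4) = 2, p(3) = -5. z(2) = 3 - (-5)·(3 - 4)/((-5) - 2) = 26/7.
p(3) = -5, p(26/7) = -10/49. z(3) = (26/7) - (-10/49)·((26/7) - 3)/((-10/49) - (-5)) = 176/47.
p(26/7) = -10/49, p(176/47) = 50/2209. z(4) = (176/47) - (50/2209)·((176/47) - (26/7))/((50/2209) - (-10/49)) = 4591/1227.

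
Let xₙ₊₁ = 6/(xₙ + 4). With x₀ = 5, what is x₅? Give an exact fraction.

570/491

x₁ = 6/(5 + 4) = 2/3.
x₂ = 6/(2/3 + 4) = 9/7.
x₃ = 6/(9/7 + 4) = 42/37.
x₄ = 6/(42/37 + 4) = 111/95.
x₅ = 6/(111/95 + 4) = 570/491.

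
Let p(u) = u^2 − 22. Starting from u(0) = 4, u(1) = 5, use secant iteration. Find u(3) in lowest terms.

p(4) = −6, p(5) = 3. u(2) = 5 − 3·(5 − 4)/(3 − (−6)) = 14/3.
p(5) = 3, p(14/3) = −2/9. u(3) = (14/3) − (−2/9)·((14/3) − 5)/((−2/9) − 3) = 136/29.

136/29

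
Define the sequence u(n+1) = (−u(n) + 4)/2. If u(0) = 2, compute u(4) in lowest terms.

u(1) = (−2 + 4)/2 = 1.
u(2) = (−1 + 4)/2 = 3/2.
u(3) = (−(3/2) + 4)/2 = 5/4.
u(4) = (−(5/4) + 4)/2 = 11/8.

11/8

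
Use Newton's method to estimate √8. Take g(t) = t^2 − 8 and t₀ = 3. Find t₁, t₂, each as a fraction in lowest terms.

t₁ = 17/6, t₂ = 577/204

g'(t) = 2t.
g(3) = 1, g'(3) = 6, so t₁ = 3 − 1/6 = 17/6.
g(17/6) = 1/36, g'(17/6) = 17/3, so t₂ = (17/6) − (1/36)/(17/3) = 577/204.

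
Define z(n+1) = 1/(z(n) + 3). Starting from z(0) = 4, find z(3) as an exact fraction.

22/73

z(1) = 1/(4 + 3) = 1/7.
z(2) = 1/(1/7 + 3) = 7/22.
z(3) = 1/(7/22 + 3) = 22/73.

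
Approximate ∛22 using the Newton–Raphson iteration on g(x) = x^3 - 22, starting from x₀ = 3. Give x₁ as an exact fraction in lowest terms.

g'(x) = 3x^2.
g(3) = 5, g'(3) = 27, so x₁ = 3 - 5/27 = 76/27.

76/27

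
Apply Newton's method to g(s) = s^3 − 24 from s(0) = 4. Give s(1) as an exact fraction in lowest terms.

g'(s) = 3s^2.
g(4) = 40, g'(4) = 48, so s(1) = 4 − 40/48 = 19/6.

19/6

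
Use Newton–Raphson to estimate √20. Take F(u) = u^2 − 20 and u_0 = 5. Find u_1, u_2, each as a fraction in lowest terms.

u_1 = 9/2, u_2 = 161/36

F'(u) = 2u.
F(5) = 5, F'(5) = 10, so u_1 = 5 − 5/10 = 9/2.
F(9/2) = 1/4, F'(9/2) = 9, so u_2 = (9/2) − (1/4)/9 = 161/36.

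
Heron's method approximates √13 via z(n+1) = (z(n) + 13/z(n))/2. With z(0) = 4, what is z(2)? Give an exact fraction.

1673/464

z(1) = (4 + 13/4)/2 = 29/8.
z(2) = (29/8 + 13/(29/8))/2 = 1673/464.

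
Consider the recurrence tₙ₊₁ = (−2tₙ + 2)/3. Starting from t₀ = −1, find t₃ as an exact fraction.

22/27

t₁ = (−2·(−1) + 2)/3 = 4/3.
t₂ = (−2·(4/3) + 2)/3 = −2/9.
t₃ = (−2·(−2/9) + 2)/3 = 22/27.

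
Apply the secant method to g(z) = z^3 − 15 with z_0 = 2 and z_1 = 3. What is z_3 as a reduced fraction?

6395/2613

g(2) = −7, g(3) = 12. z_2 = 3 − 12·(3 − 2)/(12 − (−7)) = 45/19.
g(3) = 12, g(45/19) = −11760/6859. z_3 = (45/19) − (−11760/6859)·((45/19) − 3)/((−11760/6859) − 12) = 6395/2613.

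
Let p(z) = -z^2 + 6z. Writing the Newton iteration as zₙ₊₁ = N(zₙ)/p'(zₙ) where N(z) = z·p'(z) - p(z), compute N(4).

p'(z) = -2z + 6.
N(z) = z·p'(z) - p(z) = z·(-2z + 6) - (-z^2 + 6z) = -z^2.
N(4) = -16.

-16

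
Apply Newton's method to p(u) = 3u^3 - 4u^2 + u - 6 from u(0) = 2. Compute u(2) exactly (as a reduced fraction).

p'(u) = 9u^2 - 8u + 1.
p(2) = 4, p'(2) = 21, so u(1) = 2 - 4/21 = 38/21.
p(38/21) = 1504/3087, p'(38/21) = 2351/147, so u(2) = (38/21) - (1504/3087)/(2351/147) = 29278/16457.

29278/16457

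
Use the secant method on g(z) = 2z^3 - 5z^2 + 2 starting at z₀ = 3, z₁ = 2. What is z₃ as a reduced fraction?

g(3) = 11, g(2) = -2. z₂ = 2 - (-2)·(2 - 3)/((-2) - 11) = 28/13.
g(2) = -2, g(28/13) = -2662/2197. z₃ = (28/13) - (-2662/2197)·((28/13) - 2)/((-2662/2197) - (-2)) = 1035/433.

1035/433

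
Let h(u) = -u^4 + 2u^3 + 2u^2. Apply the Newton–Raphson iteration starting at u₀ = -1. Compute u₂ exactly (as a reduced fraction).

-205/272

h'(u) = -4u^3 + 6u^2 + 4u.
h(-1) = -1, h'(-1) = 6, so u₁ = (-1) - (-1)/6 = -5/6.
h(-5/6) = -325/1296, h'(-5/6) = 85/27, so u₂ = (-5/6) - (-325/1296)/(85/27) = -205/272.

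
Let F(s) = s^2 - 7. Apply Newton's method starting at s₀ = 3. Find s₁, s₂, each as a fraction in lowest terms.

s₁ = 8/3, s₂ = 127/48

F'(s) = 2s.
F(3) = 2, F'(3) = 6, so s₁ = 3 - 2/6 = 8/3.
F(8/3) = 1/9, F'(8/3) = 16/3, so s₂ = (8/3) - (1/9)/(16/3) = 127/48.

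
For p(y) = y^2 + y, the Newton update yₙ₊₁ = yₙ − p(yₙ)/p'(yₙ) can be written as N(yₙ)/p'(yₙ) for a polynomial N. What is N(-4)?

p'(y) = 2y + 1.
N(y) = y·p'(y) − p(y) = y·(2y + 1) − (y^2 + y) = y^2.
N(-4) = 16.

16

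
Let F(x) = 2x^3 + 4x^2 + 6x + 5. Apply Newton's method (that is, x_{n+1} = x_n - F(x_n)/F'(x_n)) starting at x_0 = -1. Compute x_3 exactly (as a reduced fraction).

F'(x) = 6x^2 + 8x + 6.
F(-1) = 1, F'(-1) = 4, so x_1 = (-1) - 1/4 = -5/4.
F(-5/4) = -5/32, F'(-5/4) = 43/8, so x_2 = (-5/4) - (-5/32)/(43/8) = -105/86.
F(-105/86) = -925/318028, F'(-105/86) = 19143/3698, so x_3 = (-105/86) - (-925/318028)/(19143/3698) = -1004545/823149.

-1004545/823149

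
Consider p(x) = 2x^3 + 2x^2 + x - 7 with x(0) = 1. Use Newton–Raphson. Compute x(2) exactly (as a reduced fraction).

21823/18777

p'(x) = 6x^2 + 4x + 1.
p(1) = -2, p'(1) = 11, so x(1) = 1 - (-2)/11 = 13/11.
p(13/11) = 368/1331, p'(13/11) = 1707/121, so x(2) = (13/11) - (368/1331)/(1707/121) = 21823/18777.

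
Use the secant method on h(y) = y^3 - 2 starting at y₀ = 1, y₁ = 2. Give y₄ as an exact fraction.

989312/782041

h(1) = -1, h(2) = 6. y₂ = 2 - 6·(2 - 1)/(6 - (-1)) = 8/7.
h(2) = 6, h(8/7) = -174/343. y₃ = (8/7) - (-174/343)·((8/7) - 2)/((-174/343) - 6) = 75/62.
h(8/7) = -174/343, h(75/62) = -54781/238328. y₄ = (75/62) - (-54781/238328)·((75/62) - (8/7))/((-54781/238328) - (-174/343)) = 989312/782041.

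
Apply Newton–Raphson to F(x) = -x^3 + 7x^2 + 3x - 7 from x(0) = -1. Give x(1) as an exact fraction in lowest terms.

-8/7

F'(x) = -3x^2 + 14x + 3.
F(-1) = -2, F'(-1) = -14, so x(1) = (-1) - (-2)/(-14) = -8/7.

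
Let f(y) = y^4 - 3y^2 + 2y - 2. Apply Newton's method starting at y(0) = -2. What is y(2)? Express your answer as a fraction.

-52727/25116

f'(y) = 4y^3 - 6y + 2.
f(-2) = -2, f'(-2) = -18, so y(1) = (-2) - (-2)/(-18) = -19/9.
f(-19/9) = 1774/6561, f'(-19/9) = -16744/729, so y(2) = (-19/9) - (1774/6561)/(-16744/729) = -52727/25116.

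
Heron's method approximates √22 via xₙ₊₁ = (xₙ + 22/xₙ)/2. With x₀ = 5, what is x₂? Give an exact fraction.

x₁ = (5 + 22/5)/2 = 47/10.
x₂ = (47/10 + 22/(47/10))/2 = 4409/940.

4409/940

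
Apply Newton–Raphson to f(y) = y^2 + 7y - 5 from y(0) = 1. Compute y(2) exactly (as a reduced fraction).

f'(y) = 2y + 7.
f(1) = 3, f'(1) = 9, so y(1) = 1 - 3/9 = 2/3.
f(2/3) = 1/9, f'(2/3) = 25/3, so y(2) = (2/3) - (1/9)/(25/3) = 49/75.

49/75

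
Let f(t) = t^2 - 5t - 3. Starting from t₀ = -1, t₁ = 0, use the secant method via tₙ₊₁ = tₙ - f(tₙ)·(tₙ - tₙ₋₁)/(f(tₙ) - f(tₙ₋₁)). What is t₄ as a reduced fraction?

-72/133

f(-1) = 3, f(0) = -3. t₂ = 0 - (-3)·(0 - (-1))/((-3) - 3) = -1/2.
f(0) = -3, f(-1/2) = -1/4. t₃ = (-1/2) - (-1/4)·((-1/2) - 0)/((-1/4) - (-3)) = -6/11.
f(-1/2) = -1/4, f(-6/11) = 3/121. t₄ = (-6/11) - (3/121)·((-6/11) - (-1/2))/((3/121) - (-1/4)) = -72/133.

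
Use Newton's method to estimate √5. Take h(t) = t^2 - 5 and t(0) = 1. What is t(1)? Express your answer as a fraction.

h'(t) = 2t.
h(1) = -4, h'(1) = 2, so t(1) = 1 - (-4)/2 = 3.

3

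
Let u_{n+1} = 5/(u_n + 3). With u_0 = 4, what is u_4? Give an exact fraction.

565/469

u_1 = 5/(4 + 3) = 5/7.
u_2 = 5/(5/7 + 3) = 35/26.
u_3 = 5/(35/26 + 3) = 130/113.
u_4 = 5/(130/113 + 3) = 565/469.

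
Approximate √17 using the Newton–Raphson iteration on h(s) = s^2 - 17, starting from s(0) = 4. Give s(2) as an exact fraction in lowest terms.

h'(s) = 2s.
h(4) = -1, h'(4) = 8, so s(1) = 4 - (-1)/8 = 33/8.
h(33/8) = 1/64, h'(33/8) = 33/4, so s(2) = (33/8) - (1/64)/(33/4) = 2177/528.

2177/528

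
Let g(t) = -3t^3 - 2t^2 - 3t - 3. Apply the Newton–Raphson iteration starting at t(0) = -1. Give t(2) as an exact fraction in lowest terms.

g'(t) = -9t^2 - 4t - 3.
g(-1) = 1, g'(-1) = -8, so t(1) = (-1) - 1/(-8) = -7/8.
g(-7/8) = 53/512, g'(-7/8) = -409/64, so t(2) = (-7/8) - (53/512)/(-409/64) = -1405/1636.

-1405/1636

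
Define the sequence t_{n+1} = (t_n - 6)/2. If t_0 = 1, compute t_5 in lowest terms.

t_1 = (1 - 6)/2 = -5/2.
t_2 = ((-5/2) - 6)/2 = -17/4.
t_3 = ((-17/4) - 6)/2 = -41/8.
t_4 = ((-41/8) - 6)/2 = -89/16.
t_5 = ((-89/16) - 6)/2 = -185/32.

-185/32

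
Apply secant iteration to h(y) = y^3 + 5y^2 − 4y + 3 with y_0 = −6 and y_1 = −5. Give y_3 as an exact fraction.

−170517/29393

h(−6) = −9, h(−5) = 23. y_2 = (−5) − 23·((−5) − (−6))/(23 − (−9)) = −183/32.
h(−5) = 23, h(−183/32) = 77625/32768. y_3 = (−183/32) − (77625/32768)·((−183/32) − (−5))/((77625/32768) − 23) = −170517/29393.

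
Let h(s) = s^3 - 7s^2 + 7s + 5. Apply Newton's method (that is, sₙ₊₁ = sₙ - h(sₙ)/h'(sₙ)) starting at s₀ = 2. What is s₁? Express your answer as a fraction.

17/9

h'(s) = 3s^2 - 14s + 7.
h(2) = -1, h'(2) = -9, so s₁ = 2 - (-1)/(-9) = 17/9.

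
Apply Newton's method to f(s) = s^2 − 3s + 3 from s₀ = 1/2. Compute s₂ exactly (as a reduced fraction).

f'(s) = 2s − 3.
f(1/2) = 7/4, f'(1/2) = −2, so s₁ = (1/2) − (7/4)/(−2) = 11/8.
f(11/8) = 49/64, f'(11/8) = −1/4, so s₂ = (11/8) − (49/64)/(−1/4) = 71/16.

71/16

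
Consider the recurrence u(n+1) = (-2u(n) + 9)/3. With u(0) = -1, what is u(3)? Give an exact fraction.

u(1) = (-2·(-1) + 9)/3 = 11/3.
u(2) = (-2·(11/3) + 9)/3 = 5/9.
u(3) = (-2·(5/9) + 9)/3 = 71/27.

71/27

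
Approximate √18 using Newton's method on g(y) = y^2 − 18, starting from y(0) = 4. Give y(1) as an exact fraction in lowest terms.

17/4

g'(y) = 2y.
g(4) = −2, g'(4) = 8, so y(1) = 4 − (−2)/8 = 17/4.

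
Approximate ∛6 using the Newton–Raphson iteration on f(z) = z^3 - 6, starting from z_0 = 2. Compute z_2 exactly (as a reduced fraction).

1979/1089

f'(z) = 3z^2.
f(2) = 2, f'(2) = 12, so z_1 = 2 - 2/12 = 11/6.
f(11/6) = 35/216, f'(11/6) = 121/12, so z_2 = (11/6) - (35/216)/(121/12) = 1979/1089.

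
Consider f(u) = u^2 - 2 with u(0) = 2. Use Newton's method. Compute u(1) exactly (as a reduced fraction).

3/2

f'(u) = 2u.
f(2) = 2, f'(2) = 4, so u(1) = 2 - 2/4 = 3/2.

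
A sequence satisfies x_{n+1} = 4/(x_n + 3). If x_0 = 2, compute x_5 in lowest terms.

1228/1229

x_1 = 4/(2 + 3) = 4/5.
x_2 = 4/(4/5 + 3) = 20/19.
x_3 = 4/(20/19 + 3) = 76/77.
x_4 = 4/(76/77 + 3) = 308/307.
x_5 = 4/(308/307 + 3) = 1228/1229.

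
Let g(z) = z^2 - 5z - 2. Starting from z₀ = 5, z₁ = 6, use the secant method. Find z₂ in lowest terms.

g(5) = -2, g(6) = 4. z₂ = 6 - 4·(6 - 5)/(4 - (-2)) = 16/3.

16/3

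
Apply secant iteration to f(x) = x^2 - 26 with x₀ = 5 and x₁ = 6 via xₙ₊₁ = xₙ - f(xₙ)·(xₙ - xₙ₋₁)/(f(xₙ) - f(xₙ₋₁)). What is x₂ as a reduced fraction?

56/11

f(5) = -1, f(6) = 10. x₂ = 6 - 10·(6 - 5)/(10 - (-1)) = 56/11.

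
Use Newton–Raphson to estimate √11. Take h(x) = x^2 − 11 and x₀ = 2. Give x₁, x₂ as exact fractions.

h'(x) = 2x.
h(2) = −7, h'(2) = 4, so x₁ = 2 − (−7)/4 = 15/4.
h(15/4) = 49/16, h'(15/4) = 15/2, so x₂ = (15/4) − (49/16)/(15/2) = 401/120.

x₁ = 15/4, x₂ = 401/120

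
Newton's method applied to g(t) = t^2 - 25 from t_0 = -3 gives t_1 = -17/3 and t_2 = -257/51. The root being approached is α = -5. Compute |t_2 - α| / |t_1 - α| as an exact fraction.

1/17

t_1 - α = -17/3 - (-5) = -17/3 + 5 = -2/3, so |t_1 - α| = 2/3.
t_2 - α = -257/51 - (-5) = -257/51 + 5 = -2/51, so |t_2 - α| = 2/51.
Ratio = (2/51) / (2/3) = 1/17.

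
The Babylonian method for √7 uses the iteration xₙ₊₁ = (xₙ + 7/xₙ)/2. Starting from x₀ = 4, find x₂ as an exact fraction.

977/368

x₁ = (4 + 7/4)/2 = 23/8.
x₂ = (23/8 + 7/(23/8))/2 = 977/368.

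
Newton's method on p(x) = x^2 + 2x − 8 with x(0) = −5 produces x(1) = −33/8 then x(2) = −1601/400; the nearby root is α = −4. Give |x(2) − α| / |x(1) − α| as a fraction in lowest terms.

1/50

x(1) − α = −33/8 − (−4) = −33/8 + 4 = −1/8, so |x(1) − α| = 1/8.
x(2) − α = −1601/400 − (−4) = −1601/400 + 4 = −1/400, so |x(2) − α| = 1/400.
Ratio = (1/400) / (1/8) = 1/50.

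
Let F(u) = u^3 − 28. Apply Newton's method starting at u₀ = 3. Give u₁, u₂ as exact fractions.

u₁ = 82/27, u₂ = 413465/136161

F'(u) = 3u^2.
F(3) = −1, F'(3) = 27, so u₁ = 3 − (−1)/27 = 82/27.
F(82/27) = 244/19683, F'(82/27) = 6724/243, so u₂ = (82/27) − (244/19683)/(6724/243) = 413465/136161.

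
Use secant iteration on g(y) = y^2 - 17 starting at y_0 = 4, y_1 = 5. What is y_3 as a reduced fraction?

169/41

g(4) = -1, g(5) = 8. y_2 = 5 - 8·(5 - 4)/(8 - (-1)) = 37/9.
g(5) = 8, g(37/9) = -8/81. y_3 = (37/9) - (-8/81)·((37/9) - 5)/((-8/81) - 8) = 169/41.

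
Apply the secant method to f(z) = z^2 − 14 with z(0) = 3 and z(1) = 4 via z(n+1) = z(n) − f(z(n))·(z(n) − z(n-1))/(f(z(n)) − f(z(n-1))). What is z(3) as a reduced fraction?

101/27

f(3) = −5, f(4) = 2. z(2) = 4 − 2·(4 − 3)/(2 − (−5)) = 26/7.
f(4) = 2, f(26/7) = −10/49. z(3) = (26/7) − (−10/49)·((26/7) − 4)/((−10/49) − 2) = 101/27.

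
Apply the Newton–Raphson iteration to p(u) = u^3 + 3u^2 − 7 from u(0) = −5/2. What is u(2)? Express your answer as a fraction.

p'(u) = 3u^2 + 6u.
p(−5/2) = −31/8, p'(−5/2) = 15/4, so u(1) = (−5/2) − (−31/8)/(15/4) = −22/15.
p(−22/15) = −12493/3375, p'(−22/15) = −176/75, so u(2) = (−22/15) − (−12493/3375)/(−176/75) = −24109/7920.

−24109/7920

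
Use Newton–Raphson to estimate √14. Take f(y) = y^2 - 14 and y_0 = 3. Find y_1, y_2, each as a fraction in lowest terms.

y_1 = 23/6, y_2 = 1033/276

f'(y) = 2y.
f(3) = -5, f'(3) = 6, so y_1 = 3 - (-5)/6 = 23/6.
f(23/6) = 25/36, f'(23/6) = 23/3, so y_2 = (23/6) - (25/36)/(23/3) = 1033/276.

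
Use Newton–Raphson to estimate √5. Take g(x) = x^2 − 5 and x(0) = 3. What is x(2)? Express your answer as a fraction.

47/21

g'(x) = 2x.
g(3) = 4, g'(3) = 6, so x(1) = 3 − 4/6 = 7/3.
g(7/3) = 4/9, g'(7/3) = 14/3, so x(2) = (7/3) − (4/9)/(14/3) = 47/21.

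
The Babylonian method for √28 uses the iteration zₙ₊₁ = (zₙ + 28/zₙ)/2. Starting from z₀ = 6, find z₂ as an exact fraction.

z₁ = (6 + 28/6)/2 = 16/3.
z₂ = (16/3 + 28/(16/3))/2 = 127/24.

127/24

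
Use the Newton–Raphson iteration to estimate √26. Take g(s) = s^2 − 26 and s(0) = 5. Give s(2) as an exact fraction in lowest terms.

g'(s) = 2s.
g(5) = −1, g'(5) = 10, so s(1) = 5 − (−1)/10 = 51/10.
g(51/10) = 1/100, g'(51/10) = 51/5, so s(2) = (51/10) − (1/100)/(51/5) = 5201/1020.

5201/1020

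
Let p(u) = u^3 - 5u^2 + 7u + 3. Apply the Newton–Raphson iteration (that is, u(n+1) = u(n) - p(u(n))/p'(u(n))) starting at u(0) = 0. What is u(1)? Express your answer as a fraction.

-3/7

p'(u) = 3u^2 - 10u + 7.
p(0) = 3, p'(0) = 7, so u(1) = 0 - 3/7 = -3/7.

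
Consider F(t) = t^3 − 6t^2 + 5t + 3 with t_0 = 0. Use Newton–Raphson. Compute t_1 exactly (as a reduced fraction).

F'(t) = 3t^2 − 12t + 5.
F(0) = 3, F'(0) = 5, so t_1 = 0 − 3/5 = −3/5.

−3/5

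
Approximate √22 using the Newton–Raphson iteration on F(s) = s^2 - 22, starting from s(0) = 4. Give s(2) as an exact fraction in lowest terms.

713/152

F'(s) = 2s.
F(4) = -6, F'(4) = 8, so s(1) = 4 - (-6)/8 = 19/4.
F(19/4) = 9/16, F'(19/4) = 19/2, so s(2) = (19/4) - (9/16)/(19/2) = 713/152.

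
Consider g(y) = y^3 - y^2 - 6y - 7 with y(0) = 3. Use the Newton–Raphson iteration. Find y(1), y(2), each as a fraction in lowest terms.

g'(y) = 3y^2 - 2y - 6.
g(3) = -7, g'(3) = 15, so y(1) = 3 - (-7)/15 = 52/15.
g(52/15) = 6223/3375, g'(52/15) = 578/25, so y(2) = (52/15) - (6223/3375)/(578/25) = 264281/78030.

y(1) = 52/15, y(2) = 264281/78030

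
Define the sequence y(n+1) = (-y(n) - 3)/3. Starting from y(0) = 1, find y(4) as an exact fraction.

-59/81

y(1) = (-1 - 3)/3 = -4/3.
y(2) = (-(-4/3) - 3)/3 = -5/9.
y(3) = (-(-5/9) - 3)/3 = -22/27.
y(4) = (-(-22/27) - 3)/3 = -59/81.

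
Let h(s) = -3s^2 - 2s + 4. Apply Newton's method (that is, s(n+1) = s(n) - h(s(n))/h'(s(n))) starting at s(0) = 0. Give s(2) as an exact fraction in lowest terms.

h'(s) = -6s - 2.
h(0) = 4, h'(0) = -2, so s(1) = 0 - 4/(-2) = 2.
h(2) = -12, h'(2) = -14, so s(2) = 2 - (-12)/(-14) = 8/7.

8/7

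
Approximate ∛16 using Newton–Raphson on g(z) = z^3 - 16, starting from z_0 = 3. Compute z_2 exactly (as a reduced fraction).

250232/99225

g'(z) = 3z^2.
g(3) = 11, g'(3) = 27, so z_1 = 3 - 11/27 = 70/27.
g(70/27) = 28072/19683, g'(70/27) = 4900/243, so z_2 = (70/27) - (28072/19683)/(4900/243) = 250232/99225.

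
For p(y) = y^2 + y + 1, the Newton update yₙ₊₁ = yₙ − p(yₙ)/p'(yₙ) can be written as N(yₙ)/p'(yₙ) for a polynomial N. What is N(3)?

p'(y) = 2y + 1.
N(y) = y·p'(y) − p(y) = y·(2y + 1) − (y^2 + y + 1) = y^2 − 1.
N(3) = 8.

8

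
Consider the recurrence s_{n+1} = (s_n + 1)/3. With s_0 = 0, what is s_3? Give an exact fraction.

s_1 = (0 + 1)/3 = 1/3.
s_2 = ((1/3) + 1)/3 = 4/9.
s_3 = ((4/9) + 1)/3 = 13/27.

13/27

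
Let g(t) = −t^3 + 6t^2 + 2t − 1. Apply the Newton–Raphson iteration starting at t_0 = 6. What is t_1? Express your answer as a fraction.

g'(t) = −3t^2 + 12t + 2.
g(6) = 11, g'(6) = −34, so t_1 = 6 − 11/(−34) = 215/34.

215/34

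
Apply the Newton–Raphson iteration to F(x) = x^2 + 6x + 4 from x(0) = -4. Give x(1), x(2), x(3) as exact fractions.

x(1) = -6, x(2) = -16/3, x(3) = -110/21

F'(x) = 2x + 6.
F(-4) = -4, F'(-4) = -2, so x(1) = (-4) - (-4)/(-2) = -6.
F(-6) = 4, F'(-6) = -6, so x(2) = (-6) - 4/(-6) = -16/3.
F(-16/3) = 4/9, F'(-16/3) = -14/3, so x(3) = (-16/3) - (4/9)/(-14/3) = -110/21.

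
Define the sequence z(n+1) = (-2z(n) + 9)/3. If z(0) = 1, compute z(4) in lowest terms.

133/81

z(1) = (-2·1 + 9)/3 = 7/3.
z(2) = (-2·(7/3) + 9)/3 = 13/9.
z(3) = (-2·(13/9) + 9)/3 = 55/27.
z(4) = (-2·(55/27) + 9)/3 = 133/81.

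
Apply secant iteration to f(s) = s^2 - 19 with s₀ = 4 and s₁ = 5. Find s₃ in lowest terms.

f(4) = -3, f(5) = 6. s₂ = 5 - 6·(5 - 4)/(6 - (-3)) = 13/3.
f(5) = 6, f(13/3) = -2/9. s₃ = (13/3) - (-2/9)·((13/3) - 5)/((-2/9) - 6) = 61/14.

61/14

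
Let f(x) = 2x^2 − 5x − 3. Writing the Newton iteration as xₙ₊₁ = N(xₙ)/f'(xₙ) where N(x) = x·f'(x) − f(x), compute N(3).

f'(x) = 4x − 5.
N(x) = x·f'(x) − f(x) = x·(4x − 5) − (2x^2 − 5x − 3) = 2x^2 + 3.
N(3) = 21.

21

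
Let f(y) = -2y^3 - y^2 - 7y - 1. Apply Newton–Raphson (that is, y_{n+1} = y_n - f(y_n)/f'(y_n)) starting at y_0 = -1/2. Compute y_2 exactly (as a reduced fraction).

-107/738

f'(y) = -6y^2 - 2y - 7.
f(-1/2) = 5/2, f'(-1/2) = -15/2, so y_1 = (-1/2) - (5/2)/(-15/2) = -1/6.
f(-1/6) = 4/27, f'(-1/6) = -41/6, so y_2 = (-1/6) - (4/27)/(-41/6) = -107/738.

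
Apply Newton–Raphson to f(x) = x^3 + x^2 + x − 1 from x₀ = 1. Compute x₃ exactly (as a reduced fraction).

f'(x) = 3x^2 + 2x + 1.
f(1) = 2, f'(1) = 6, so x₁ = 1 − 2/6 = 2/3.
f(2/3) = 11/27, f'(2/3) = 11/3, so x₂ = (2/3) − (11/27)/(11/3) = 5/9.
f(5/9) = 26/729, f'(5/9) = 82/27, so x₃ = (5/9) − (26/729)/(82/27) = 602/1107.

602/1107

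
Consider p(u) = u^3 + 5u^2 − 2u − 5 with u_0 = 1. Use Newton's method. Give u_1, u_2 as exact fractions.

p'(u) = 3u^2 + 10u − 2.
p(1) = −1, p'(1) = 11, so u_1 = 1 − (−1)/11 = 12/11.
p(12/11) = 89/1331, p'(12/11) = 1510/121, so u_2 = (12/11) − (89/1331)/(1510/121) = 18031/16610.

u_1 = 12/11, u_2 = 18031/16610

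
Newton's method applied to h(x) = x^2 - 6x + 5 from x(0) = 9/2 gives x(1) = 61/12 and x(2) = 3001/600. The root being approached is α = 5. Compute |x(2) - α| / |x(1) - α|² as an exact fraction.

6/25

x(1) - α = 61/12 - 5 = 1/12, so |x(1) - α| = 1/12.
x(2) - α = 3001/600 - 5 = 1/600, so |x(2) - α| = 1/600.
|x(1) - α|² = 1/144.
Ratio = (1/600) / (1/144) = 6/25.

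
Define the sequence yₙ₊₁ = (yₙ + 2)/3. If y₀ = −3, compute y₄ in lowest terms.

y₁ = ((−3) + 2)/3 = −1/3.
y₂ = ((−1/3) + 2)/3 = 5/9.
y₃ = ((5/9) + 2)/3 = 23/27.
y₄ = ((23/27) + 2)/3 = 77/81.

77/81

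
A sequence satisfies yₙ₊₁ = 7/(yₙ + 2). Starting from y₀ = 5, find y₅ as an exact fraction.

329/185

y₁ = 7/(5 + 2) = 1.
y₂ = 7/(1 + 2) = 7/3.
y₃ = 7/(7/3 + 2) = 21/13.
y₄ = 7/(21/13 + 2) = 91/47.
y₅ = 7/(91/47 + 2) = 329/185.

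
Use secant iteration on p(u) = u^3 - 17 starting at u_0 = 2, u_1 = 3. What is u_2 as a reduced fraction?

p(2) = -9, p(3) = 10. u_2 = 3 - 10·(3 - 2)/(10 - (-9)) = 47/19.

47/19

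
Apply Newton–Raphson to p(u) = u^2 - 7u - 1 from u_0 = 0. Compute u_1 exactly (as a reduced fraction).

p'(u) = 2u - 7.
p(0) = -1, p'(0) = -7, so u_1 = 0 - (-1)/(-7) = -1/7.

-1/7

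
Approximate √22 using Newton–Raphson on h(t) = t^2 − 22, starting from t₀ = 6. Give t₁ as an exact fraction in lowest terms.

29/6

h'(t) = 2t.
h(6) = 14, h'(6) = 12, so t₁ = 6 − 14/12 = 29/6.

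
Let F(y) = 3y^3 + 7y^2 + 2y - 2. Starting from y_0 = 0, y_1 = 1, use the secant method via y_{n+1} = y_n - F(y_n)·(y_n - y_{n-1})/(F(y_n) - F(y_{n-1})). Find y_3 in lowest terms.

F(0) = -2, F(1) = 10. y_2 = 1 - 10·(1 - 0)/(10 - (-2)) = 1/6.
F(1) = 10, F(1/6) = -35/24. y_3 = (1/6) - (-35/24)·((1/6) - 1)/((-35/24) - 10) = 3/11.

3/11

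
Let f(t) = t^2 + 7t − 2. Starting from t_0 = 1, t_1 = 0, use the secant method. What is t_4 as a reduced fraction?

80/291

f(1) = 6, f(0) = −2. t_2 = 0 − (−2)·(0 − 1)/((−2) − 6) = 1/4.
f(0) = −2, f(1/4) = −3/16. t_3 = (1/4) − (−3/16)·((1/4) − 0)/((−3/16) − (−2)) = 8/29.
f(1/4) = −3/16, f(8/29) = 6/841. t_4 = (8/29) − (6/841)·((8/29) − (1/4))/((6/841) − (−3/16)) = 80/291.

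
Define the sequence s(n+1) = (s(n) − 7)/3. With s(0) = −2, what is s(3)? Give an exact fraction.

−31/9

s(1) = ((−2) − 7)/3 = −3.
s(2) = ((−3) − 7)/3 = −10/3.
s(3) = ((−10/3) − 7)/3 = −31/9.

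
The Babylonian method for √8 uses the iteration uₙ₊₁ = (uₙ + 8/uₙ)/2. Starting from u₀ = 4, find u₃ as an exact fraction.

577/204

u₁ = (4 + 8/4)/2 = 3.
u₂ = (3 + 8/3)/2 = 17/6.
u₃ = (17/6 + 8/(17/6))/2 = 577/204.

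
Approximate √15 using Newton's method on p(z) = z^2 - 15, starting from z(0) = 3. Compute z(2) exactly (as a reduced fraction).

31/8

p'(z) = 2z.
p(3) = -6, p'(3) = 6, so z(1) = 3 - (-6)/6 = 4.
p(4) = 1, p'(4) = 8, so z(2) = 4 - 1/8 = 31/8.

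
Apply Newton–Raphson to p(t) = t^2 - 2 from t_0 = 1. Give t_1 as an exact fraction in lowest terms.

3/2

p'(t) = 2t.
p(1) = -1, p'(1) = 2, so t_1 = 1 - (-1)/2 = 3/2.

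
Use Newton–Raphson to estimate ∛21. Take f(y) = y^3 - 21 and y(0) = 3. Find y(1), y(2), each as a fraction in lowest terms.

f'(y) = 3y^2.
f(3) = 6, f'(3) = 27, so y(1) = 3 - 6/27 = 25/9.
f(25/9) = 316/729, f'(25/9) = 625/27, so y(2) = (25/9) - (316/729)/(625/27) = 46559/16875.

y(1) = 25/9, y(2) = 46559/16875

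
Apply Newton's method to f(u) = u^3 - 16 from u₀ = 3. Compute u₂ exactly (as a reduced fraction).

250232/99225

f'(u) = 3u^2.
f(3) = 11, f'(3) = 27, so u₁ = 3 - 11/27 = 70/27.
f(70/27) = 28072/19683, f'(70/27) = 4900/243, so u₂ = (70/27) - (28072/19683)/(4900/243) = 250232/99225.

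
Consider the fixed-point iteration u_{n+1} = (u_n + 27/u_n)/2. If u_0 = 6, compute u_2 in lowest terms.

u_1 = (6 + 27/6)/2 = 21/4.
u_2 = (21/4 + 27/(21/4))/2 = 291/56.

291/56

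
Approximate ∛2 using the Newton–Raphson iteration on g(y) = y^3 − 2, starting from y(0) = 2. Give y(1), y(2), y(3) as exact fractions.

g'(y) = 3y^2.
g(2) = 6, g'(2) = 12, so y(1) = 2 − 6/12 = 3/2.
g(3/2) = 11/8, g'(3/2) = 27/4, so y(2) = (3/2) − (11/8)/(27/4) = 35/27.
g(35/27) = 3509/19683, g'(35/27) = 1225/243, so y(3) = (35/27) − (3509/19683)/(1225/243) = 125116/99225.

y(1) = 3/2, y(2) = 35/27, y(3) = 125116/99225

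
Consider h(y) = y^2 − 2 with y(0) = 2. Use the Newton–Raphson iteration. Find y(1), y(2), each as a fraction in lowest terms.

h'(y) = 2y.
h(2) = 2, h'(2) = 4, so y(1) = 2 − 2/4 = 3/2.
h(3/2) = 1/4, h'(3/2) = 3, so y(2) = (3/2) − (1/4)/3 = 17/12.

y(1) = 3/2, y(2) = 17/12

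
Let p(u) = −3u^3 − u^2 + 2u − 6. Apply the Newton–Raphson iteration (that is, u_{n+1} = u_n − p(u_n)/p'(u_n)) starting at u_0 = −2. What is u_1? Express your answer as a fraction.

−5/3

p'(u) = −9u^2 − 2u + 2.
p(−2) = 10, p'(−2) = −30, so u_1 = (−2) − 10/(−30) = −5/3.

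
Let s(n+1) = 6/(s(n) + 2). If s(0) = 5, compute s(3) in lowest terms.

60/41

s(1) = 6/(5 + 2) = 6/7.
s(2) = 6/(6/7 + 2) = 21/10.
s(3) = 6/(21/10 + 2) = 60/41.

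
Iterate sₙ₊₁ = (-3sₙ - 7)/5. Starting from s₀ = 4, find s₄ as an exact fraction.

s₁ = (-3·4 - 7)/5 = -19/5.
s₂ = (-3·(-19/5) - 7)/5 = 22/25.
s₃ = (-3·(22/25) - 7)/5 = -241/125.
s₄ = (-3·(-241/125) - 7)/5 = -152/625.

-152/625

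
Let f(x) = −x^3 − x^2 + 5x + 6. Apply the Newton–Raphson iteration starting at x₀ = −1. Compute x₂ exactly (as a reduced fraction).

f'(x) = −3x^2 − 2x + 5.
f(−1) = 1, f'(−1) = 4, so x₁ = (−1) − 1/4 = −5/4.
f(−5/4) = 9/64, f'(−5/4) = 45/16, so x₂ = (−5/4) − (9/64)/(45/16) = −13/10.

−13/10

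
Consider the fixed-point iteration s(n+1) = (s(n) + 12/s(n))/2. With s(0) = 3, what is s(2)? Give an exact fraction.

s(1) = (3 + 12/3)/2 = 7/2.
s(2) = (7/2 + 12/(7/2))/2 = 97/28.

97/28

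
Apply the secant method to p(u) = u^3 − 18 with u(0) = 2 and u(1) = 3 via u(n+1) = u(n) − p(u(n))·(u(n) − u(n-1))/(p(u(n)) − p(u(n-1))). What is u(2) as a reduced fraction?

48/19

p(2) = −10, p(3) = 9. u(2) = 3 − 9·(3 − 2)/(9 − (−10)) = 48/19.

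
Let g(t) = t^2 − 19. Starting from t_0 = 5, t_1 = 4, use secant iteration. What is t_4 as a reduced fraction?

g(5) = 6, g(4) = −3. t_2 = 4 − (−3)·(4 − 5)/((−3) − 6) = 13/3.
g(4) = −3, g(13/3) = −2/9. t_3 = (13/3) − (−2/9)·((13/3) − 4)/((−2/9) − (−3)) = 109/25.
g(13/3) = −2/9, g(109/25) = 6/625. t_4 = (109/25) − (6/625)·((109/25) − (13/3))/((6/625) − (−2/9)) = 1421/326.

1421/326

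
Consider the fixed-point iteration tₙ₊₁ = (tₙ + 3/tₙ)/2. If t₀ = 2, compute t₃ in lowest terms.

18817/10864

t₁ = (2 + 3/2)/2 = 7/4.
t₂ = (7/4 + 3/(7/4))/2 = 97/56.
t₃ = (97/56 + 3/(97/56))/2 = 18817/10864.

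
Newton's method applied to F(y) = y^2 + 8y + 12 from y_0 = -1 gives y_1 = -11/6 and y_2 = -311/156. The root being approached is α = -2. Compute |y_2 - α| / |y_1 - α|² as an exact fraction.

y_1 - α = -11/6 - (-2) = -11/6 + 2 = 1/6, so |y_1 - α| = 1/6.
y_2 - α = -311/156 - (-2) = -311/156 + 2 = 1/156, so |y_2 - α| = 1/156.
|y_1 - α|² = 1/36.
Ratio = (1/156) / (1/36) = 3/13.

3/13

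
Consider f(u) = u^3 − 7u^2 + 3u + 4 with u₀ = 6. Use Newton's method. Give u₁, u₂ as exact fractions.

f'(u) = 3u^2 − 14u + 3.
f(6) = −14, f'(6) = 27, so u₁ = 6 − (−14)/27 = 176/27.
f(176/27) = 60956/19683, f'(176/27) = 9529/243, so u₂ = (176/27) − (60956/19683)/(9529/243) = 4970356/771849.

u₁ = 176/27, u₂ = 4970356/771849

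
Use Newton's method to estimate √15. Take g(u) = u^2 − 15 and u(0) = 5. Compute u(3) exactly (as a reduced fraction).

g'(u) = 2u.
g(5) = 10, g'(5) = 10, so u(1) = 5 − 10/10 = 4.
g(4) = 1, g'(4) = 8, so u(2) = 4 − 1/8 = 31/8.
g(31/8) = 1/64, g'(31/8) = 31/4, so u(3) = (31/8) − (1/64)/(31/4) = 1921/496.

1921/496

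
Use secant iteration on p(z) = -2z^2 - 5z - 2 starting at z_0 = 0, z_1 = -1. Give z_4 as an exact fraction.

-22/43

p(0) = -2, p(-1) = 1. z_2 = (-1) - 1·((-1) - 0)/(1 - (-2)) = -2/3.
p(-1) = 1, p(-2/3) = 4/9. z_3 = (-2/3) - (4/9)·((-2/3) - (-1))/((4/9) - 1) = -2/5.
p(-2/3) = 4/9, p(-2/5) = -8/25. z_4 = (-2/5) - (-8/25)·((-2/5) - (-2/3))/((-8/25) - (4/9)) = -22/43.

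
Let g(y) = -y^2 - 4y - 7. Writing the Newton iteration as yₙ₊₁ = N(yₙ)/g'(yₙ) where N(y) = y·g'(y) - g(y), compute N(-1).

6

g'(y) = -2y - 4.
N(y) = y·g'(y) - g(y) = y·(-2y - 4) - (-y^2 - 4y - 7) = -y^2 + 7.
N(-1) = 6.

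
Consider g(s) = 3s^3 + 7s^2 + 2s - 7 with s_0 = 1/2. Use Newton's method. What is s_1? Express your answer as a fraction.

38/45

g'(s) = 9s^2 + 14s + 2.
g(1/2) = -31/8, g'(1/2) = 45/4, so s_1 = (1/2) - (-31/8)/(45/4) = 38/45.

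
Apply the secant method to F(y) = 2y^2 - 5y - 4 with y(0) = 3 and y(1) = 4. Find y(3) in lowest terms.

F(3) = -1, F(4) = 8. y(2) = 4 - 8·(4 - 3)/(8 - (-1)) = 28/9.
F(4) = 8, F(28/9) = -16/81. y(3) = (28/9) - (-16/81)·((28/9) - 4)/((-16/81) - 8) = 260/83.

260/83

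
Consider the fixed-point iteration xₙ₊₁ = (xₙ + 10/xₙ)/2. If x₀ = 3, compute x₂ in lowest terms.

721/228

x₁ = (3 + 10/3)/2 = 19/6.
x₂ = (19/6 + 10/(19/6))/2 = 721/228.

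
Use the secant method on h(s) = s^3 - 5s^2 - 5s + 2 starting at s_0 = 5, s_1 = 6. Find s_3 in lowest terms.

221290/38163

h(5) = -23, h(6) = 8. s_2 = 6 - 8·(6 - 5)/(8 - (-23)) = 178/31.
h(6) = 8, h(178/31) = -66976/29791. s_3 = (178/31) - (-66976/29791)·((178/31) - 6)/((-66976/29791) - 8) = 221290/38163.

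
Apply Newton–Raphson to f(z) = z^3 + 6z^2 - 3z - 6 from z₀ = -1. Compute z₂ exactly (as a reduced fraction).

-973/1179

f'(z) = 3z^2 + 12z - 3.
f(-1) = 2, f'(-1) = -12, so z₁ = (-1) - 2/(-12) = -5/6.
f(-5/6) = 19/216, f'(-5/6) = -131/12, so z₂ = (-5/6) - (19/216)/(-131/12) = -973/1179.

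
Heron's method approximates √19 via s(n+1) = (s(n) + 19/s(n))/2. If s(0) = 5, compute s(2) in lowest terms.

s(1) = (5 + 19/5)/2 = 22/5.
s(2) = (22/5 + 19/(22/5))/2 = 959/220.

959/220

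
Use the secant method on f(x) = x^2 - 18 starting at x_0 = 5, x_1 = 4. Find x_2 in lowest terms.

38/9

f(5) = 7, f(4) = -2. x_2 = 4 - (-2)·(4 - 5)/((-2) - 7) = 38/9.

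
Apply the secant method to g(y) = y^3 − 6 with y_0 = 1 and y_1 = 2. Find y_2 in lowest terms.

g(1) = −5, g(2) = 2. y_2 = 2 − 2·(2 − 1)/(2 − (−5)) = 12/7.

12/7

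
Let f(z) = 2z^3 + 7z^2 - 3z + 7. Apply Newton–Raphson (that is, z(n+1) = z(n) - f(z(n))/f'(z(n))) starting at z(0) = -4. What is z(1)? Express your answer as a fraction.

-151/37

f'(z) = 6z^2 + 14z - 3.
f(-4) = 3, f'(-4) = 37, so z(1) = (-4) - 3/37 = -151/37.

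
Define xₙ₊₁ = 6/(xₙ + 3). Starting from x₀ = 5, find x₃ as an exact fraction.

x₁ = 6/(5 + 3) = 3/4.
x₂ = 6/(3/4 + 3) = 8/5.
x₃ = 6/(8/5 + 3) = 30/23.

30/23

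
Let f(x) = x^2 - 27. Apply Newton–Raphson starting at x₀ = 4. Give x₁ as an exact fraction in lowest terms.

f'(x) = 2x.
f(4) = -11, f'(4) = 8, so x₁ = 4 - (-11)/8 = 43/8.

43/8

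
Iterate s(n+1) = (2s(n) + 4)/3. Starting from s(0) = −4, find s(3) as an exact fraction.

s(1) = (2·(−4) + 4)/3 = −4/3.
s(2) = (2·(−4/3) + 4)/3 = 4/9.
s(3) = (2·(4/9) + 4)/3 = 44/27.

44/27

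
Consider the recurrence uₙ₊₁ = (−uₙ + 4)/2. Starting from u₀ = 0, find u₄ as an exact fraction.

5/4

u₁ = (−0 + 4)/2 = 2.
u₂ = (−2 + 4)/2 = 1.
u₃ = (−1 + 4)/2 = 3/2.
u₄ = (−(3/2) + 4)/2 = 5/4.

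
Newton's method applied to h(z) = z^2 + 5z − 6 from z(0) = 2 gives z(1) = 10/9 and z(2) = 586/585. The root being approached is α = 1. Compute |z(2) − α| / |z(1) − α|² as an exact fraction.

z(1) − α = 10/9 − 1 = 1/9, so |z(1) − α| = 1/9.
z(2) − α = 586/585 − 1 = 1/585, so |z(2) − α| = 1/585.
|z(1) − α|² = 1/81.
Ratio = (1/585) / (1/81) = 9/65.

9/65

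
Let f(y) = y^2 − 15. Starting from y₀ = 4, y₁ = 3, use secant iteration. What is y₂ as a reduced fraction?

27/7

f(4) = 1, f(3) = −6. y₂ = 3 − (−6)·(3 − 4)/((−6) − 1) = 27/7.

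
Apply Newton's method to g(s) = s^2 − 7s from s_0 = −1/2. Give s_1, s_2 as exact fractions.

g'(s) = 2s − 7.
g(−1/2) = 15/4, g'(−1/2) = −8, so s_1 = (−1/2) − (15/4)/(−8) = −1/32.
g(−1/32) = 225/1024, g'(−1/32) = −113/16, so s_2 = (−1/32) − (225/1024)/(−113/16) = −1/7232.

s_1 = −1/32, s_2 = −1/7232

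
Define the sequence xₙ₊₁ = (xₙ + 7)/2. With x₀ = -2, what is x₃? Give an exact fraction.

47/8

x₁ = ((-2) + 7)/2 = 5/2.
x₂ = ((5/2) + 7)/2 = 19/4.
x₃ = ((19/4) + 7)/2 = 47/8.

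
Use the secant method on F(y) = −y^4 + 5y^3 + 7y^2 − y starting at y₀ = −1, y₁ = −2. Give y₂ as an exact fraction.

F(−1) = 2, F(−2) = −26. y₂ = (−2) − (−26)·((−2) − (−1))/((−26) − 2) = −15/14.

−15/14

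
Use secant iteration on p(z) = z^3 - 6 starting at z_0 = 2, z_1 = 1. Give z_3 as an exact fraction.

p(2) = 2, p(1) = -5. z_2 = 1 - (-5)·(1 - 2)/((-5) - 2) = 12/7.
p(1) = -5, p(12/7) = -330/343. z_3 = (12/7) - (-330/343)·((12/7) - 1)/((-330/343) - (-5)) = 522/277.

522/277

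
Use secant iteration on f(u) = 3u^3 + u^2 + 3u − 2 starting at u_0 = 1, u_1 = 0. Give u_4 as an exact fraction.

f(1) = 5, f(0) = −2. u_2 = 0 − (−2)·(0 − 1)/((−2) − 5) = 2/7.
f(0) = −2, f(2/7) = −340/343. u_3 = (2/7) − (−340/343)·((2/7) − 0)/((−340/343) − (−2)) = 98/173.
f(2/7) = −340/343, f(98/173) = 2928760/5177717. u_4 = (98/173) − (2928760/5177717)·((98/173) − (2/7))/((2928760/5177717) − (−340/343)) = 3777214/8132319.

3777214/8132319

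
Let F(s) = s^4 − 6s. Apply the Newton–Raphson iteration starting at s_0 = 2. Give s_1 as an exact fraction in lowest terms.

F'(s) = 4s^3 − 6.
F(2) = 4, F'(2) = 26, so s_1 = 2 − 4/26 = 24/13.

24/13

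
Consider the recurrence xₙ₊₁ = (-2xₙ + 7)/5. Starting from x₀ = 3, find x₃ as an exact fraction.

109/125

x₁ = (-2·3 + 7)/5 = 1/5.
x₂ = (-2·(1/5) + 7)/5 = 33/25.
x₃ = (-2·(33/25) + 7)/5 = 109/125.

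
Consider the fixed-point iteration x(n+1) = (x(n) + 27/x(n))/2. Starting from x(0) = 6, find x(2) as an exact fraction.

x(1) = (6 + 27/6)/2 = 21/4.
x(2) = (21/4 + 27/(21/4))/2 = 291/56.

291/56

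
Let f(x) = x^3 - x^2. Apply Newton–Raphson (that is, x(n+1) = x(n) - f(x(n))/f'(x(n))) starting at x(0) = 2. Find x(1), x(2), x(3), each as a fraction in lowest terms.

f'(x) = 3x^2 - 2x.
f(2) = 4, f'(2) = 8, so x(1) = 2 - 4/8 = 3/2.
f(3/2) = 9/8, f'(3/2) = 15/4, so x(2) = (3/2) - (9/8)/(15/4) = 6/5.
f(6/5) = 36/125, f'(6/5) = 48/25, so x(3) = (6/5) - (36/125)/(48/25) = 21/20.

x(1) = 3/2, x(2) = 6/5, x(3) = 21/20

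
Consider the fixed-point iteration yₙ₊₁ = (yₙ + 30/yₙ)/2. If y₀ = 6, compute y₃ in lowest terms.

y₁ = (6 + 30/6)/2 = 11/2.
y₂ = (11/2 + 30/(11/2))/2 = 241/44.
y₃ = (241/44 + 30/(241/44))/2 = 116161/21208.

116161/21208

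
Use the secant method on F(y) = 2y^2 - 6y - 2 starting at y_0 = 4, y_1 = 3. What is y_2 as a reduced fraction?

13/4

F(4) = 6, F(3) = -2. y_2 = 3 - (-2)·(3 - 4)/((-2) - 6) = 13/4.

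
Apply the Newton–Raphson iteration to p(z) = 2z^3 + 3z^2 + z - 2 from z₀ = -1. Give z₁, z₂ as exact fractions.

p'(z) = 6z^2 + 6z + 1.
p(-1) = -2, p'(-1) = 1, so z₁ = (-1) - (-2)/1 = 1.
p(1) = 4, p'(1) = 13, so z₂ = 1 - 4/13 = 9/13.

z₁ = 1, z₂ = 9/13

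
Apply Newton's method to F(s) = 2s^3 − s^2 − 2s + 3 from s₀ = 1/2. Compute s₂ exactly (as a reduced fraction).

F'(s) = 6s^2 − 2s − 2.
F(1/2) = 2, F'(1/2) = −3/2, so s₁ = (1/2) − 2/(−3/2) = 11/6.
F(11/6) = 224/27, F'(11/6) = 29/2, so s₂ = (11/6) − (224/27)/(29/2) = 1975/1566.

1975/1566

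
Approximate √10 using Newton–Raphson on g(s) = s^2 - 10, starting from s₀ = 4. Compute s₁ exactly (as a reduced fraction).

g'(s) = 2s.
g(4) = 6, g'(4) = 8, so s₁ = 4 - 6/8 = 13/4.

13/4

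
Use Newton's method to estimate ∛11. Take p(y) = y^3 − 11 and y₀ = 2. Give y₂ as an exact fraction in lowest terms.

1081/486

p'(y) = 3y^2.
p(2) = −3, p'(2) = 12, so y₁ = 2 − (−3)/12 = 9/4.
p(9/4) = 25/64, p'(9/4) = 243/16, so y₂ = (9/4) − (25/64)/(243/16) = 1081/486.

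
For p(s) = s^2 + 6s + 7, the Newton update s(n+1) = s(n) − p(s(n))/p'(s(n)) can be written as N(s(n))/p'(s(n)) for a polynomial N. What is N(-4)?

9

p'(s) = 2s + 6.
N(s) = s·p'(s) − p(s) = s·(2s + 6) − (s^2 + 6s + 7) = s^2 − 7.
N(-4) = 9.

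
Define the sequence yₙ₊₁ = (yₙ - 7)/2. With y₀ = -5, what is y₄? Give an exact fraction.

y₁ = ((-5) - 7)/2 = -6.
y₂ = ((-6) - 7)/2 = -13/2.
y₃ = ((-13/2) - 7)/2 = -27/4.
y₄ = ((-27/4) - 7)/2 = -55/8.

-55/8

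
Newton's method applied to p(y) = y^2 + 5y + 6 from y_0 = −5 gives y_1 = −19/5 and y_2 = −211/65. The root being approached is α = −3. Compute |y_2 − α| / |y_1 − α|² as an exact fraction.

5/13

y_1 − α = −19/5 − (−3) = −19/5 + 3 = −4/5, so |y_1 − α| = 4/5.
y_2 − α = −211/65 − (−3) = −211/65 + 3 = −16/65, so |y_2 − α| = 16/65.
|y_1 − α|² = 16/25.
Ratio = (16/65) / (16/25) = 5/13.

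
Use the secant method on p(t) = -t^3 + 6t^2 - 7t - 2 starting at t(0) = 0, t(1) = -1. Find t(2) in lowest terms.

-1/7

p(0) = -2, p(-1) = 12. t(2) = (-1) - 12·((-1) - 0)/(12 - (-2)) = -1/7.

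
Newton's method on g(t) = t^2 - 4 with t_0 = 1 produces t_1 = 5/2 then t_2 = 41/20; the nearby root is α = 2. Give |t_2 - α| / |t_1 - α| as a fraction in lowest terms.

1/10

t_1 - α = 5/2 - 2 = 1/2, so |t_1 - α| = 1/2.
t_2 - α = 41/20 - 2 = 1/20, so |t_2 - α| = 1/20.
Ratio = (1/20) / (1/2) = 1/10.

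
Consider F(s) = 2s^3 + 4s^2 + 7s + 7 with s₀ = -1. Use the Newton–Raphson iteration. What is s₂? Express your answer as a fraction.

-181/135

F'(s) = 6s^2 + 8s + 7.
F(-1) = 2, F'(-1) = 5, so s₁ = (-1) - 2/5 = -7/5.
F(-7/5) = -56/125, F'(-7/5) = 189/25, so s₂ = (-7/5) - (-56/125)/(189/25) = -181/135.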